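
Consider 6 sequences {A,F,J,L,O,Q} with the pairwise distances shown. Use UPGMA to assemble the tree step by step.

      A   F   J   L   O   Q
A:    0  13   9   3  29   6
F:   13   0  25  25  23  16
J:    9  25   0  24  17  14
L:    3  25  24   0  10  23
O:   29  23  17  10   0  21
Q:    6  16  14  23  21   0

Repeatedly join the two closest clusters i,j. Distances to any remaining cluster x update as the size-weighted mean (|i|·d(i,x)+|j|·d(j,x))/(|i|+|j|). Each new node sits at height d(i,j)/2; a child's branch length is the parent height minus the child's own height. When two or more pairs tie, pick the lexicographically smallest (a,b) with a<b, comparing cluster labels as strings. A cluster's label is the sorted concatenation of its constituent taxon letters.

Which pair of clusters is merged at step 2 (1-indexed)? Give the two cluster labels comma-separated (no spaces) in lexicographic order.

J,Q

iteration 1: select A,L (d=3); attach at lengths (3/2, 3/2); label the merged cluster AL
  updated: d(AL,F)=19, d(AL,J)=33/2, d(AL,O)=39/2, d(AL,Q)=29/2
iteration 2: select J,Q (d=14); attach at lengths (7, 7); label the merged cluster JQ
  updated: d(AL,JQ)=31/2, d(F,JQ)=41/2, d(JQ,O)=19
iteration 3: select AL,JQ (d=31/2); attach at lengths (25/4, 3/4); label the merged cluster AJLQ
  updated: d(AJLQ,F)=79/4, d(AJLQ,O)=77/4
iteration 4: select AJLQ,O (d=77/4); attach at lengths (15/8, 77/8); label the merged cluster AJLOQ
  updated: d(AJLOQ,F)=102/5
iteration 5: select AJLOQ,F (d=102/5); attach at lengths (23/40, 51/5); label the merged cluster AFJLOQ
final tree: ((((A:3/2,L:3/2):25/4,(J:7,Q:7):3/4):15/8,O:77/8):23/40,F:51/5)
total length: 1851/40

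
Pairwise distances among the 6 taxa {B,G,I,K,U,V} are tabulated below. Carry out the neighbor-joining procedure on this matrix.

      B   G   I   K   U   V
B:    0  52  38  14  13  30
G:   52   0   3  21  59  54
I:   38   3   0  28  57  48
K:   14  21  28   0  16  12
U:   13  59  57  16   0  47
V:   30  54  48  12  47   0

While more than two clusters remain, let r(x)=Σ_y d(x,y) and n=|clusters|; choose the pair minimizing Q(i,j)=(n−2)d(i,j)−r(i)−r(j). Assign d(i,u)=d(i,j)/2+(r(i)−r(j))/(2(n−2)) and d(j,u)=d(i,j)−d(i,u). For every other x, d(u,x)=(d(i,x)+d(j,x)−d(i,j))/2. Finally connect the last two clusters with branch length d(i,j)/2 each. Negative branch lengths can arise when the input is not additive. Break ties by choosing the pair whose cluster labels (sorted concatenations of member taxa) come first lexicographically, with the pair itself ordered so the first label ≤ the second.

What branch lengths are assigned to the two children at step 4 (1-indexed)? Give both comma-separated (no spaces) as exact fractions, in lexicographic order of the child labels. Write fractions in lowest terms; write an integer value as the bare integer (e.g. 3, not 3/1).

iteration 1: select G,I (d=3, Q=-351); attach at lengths (27/8, -3/8); label the merged cluster GI
  updated: d(B,GI)=87/2, d(GI,K)=23, d(GI,U)=113/2, d(GI,V)=99/2
iteration 2: select B,U (d=13, Q=-194); attach at lengths (7/6, 71/6); label the merged cluster BU
  updated: d(BU,GI)=87/2, d(BU,K)=17/2, d(BU,V)=32
iteration 3: select BU,V (d=32, Q=-227/2); attach at lengths (109/8, 147/8); label the merged cluster BUV
  updated: d(BUV,GI)=61/2, d(BUV,K)=-23/4
iteration 4: select BUV,GI (d=61/2, Q=-191/4); attach at lengths (7/8, 237/8); label the merged cluster BGIUV
  updated: d(BGIUV,K)=-53/8
iteration 5: select BGIUV,K (d=-53/8); attach at lengths (-53/16, -53/16); label the merged cluster BGIKUV
final tree: ((((B:7/6,U:71/6):109/8,V:147/8):7/8,(G:27/8,I:-3/8):237/8):-53/16,K:-53/16)
total length: 575/8

7/8,237/8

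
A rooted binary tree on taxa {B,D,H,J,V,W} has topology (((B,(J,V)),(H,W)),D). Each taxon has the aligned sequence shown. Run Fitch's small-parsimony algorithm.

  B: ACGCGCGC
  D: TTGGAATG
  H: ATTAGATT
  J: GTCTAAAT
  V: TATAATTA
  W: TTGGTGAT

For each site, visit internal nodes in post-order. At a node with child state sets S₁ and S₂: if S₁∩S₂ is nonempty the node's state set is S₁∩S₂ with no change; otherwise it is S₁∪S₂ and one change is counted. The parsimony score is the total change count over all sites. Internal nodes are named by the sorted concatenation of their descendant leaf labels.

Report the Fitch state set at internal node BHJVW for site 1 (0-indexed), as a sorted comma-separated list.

[col 0] JV: children J:{G}, V:{T} ∪→ {G,T}; cost 1
[col 0] BJV: children B:{A}, JV:{G,T} ∪→ {A,G,T}; cost 1
[col 0] HW: children H:{A}, W:{T} ∪→ {A,T}; cost 1
[col 0] BHJVW: children BJV:{A,G,T}, HW:{A,T} ∩→ {A,T}; cost 0
[col 0] BDHJVW: children BHJVW:{A,T}, D:{T} ∩→ {T}; cost 0
[col 1] JV: children J:{T}, V:{A} ∪→ {A,T}; cost 1
[col 1] BJV: children B:{C}, JV:{A,T} ∪→ {A,C,T}; cost 1
[col 1] HW: children H:{T}, W:{T} ∩→ {T}; cost 0
[col 1] BHJVW: children BJV:{A,C,T}, HW:{T} ∩→ {T}; cost 0
[col 1] BDHJVW: children BHJVW:{T}, D:{T} ∩→ {T}; cost 0
[col 2] JV: children J:{C}, V:{T} ∪→ {C,T}; cost 1
[col 2] BJV: children B:{G}, JV:{C,T} ∪→ {C,G,T}; cost 1
[col 2] HW: children H:{T}, W:{G} ∪→ {G,T}; cost 1
[col 2] BHJVW: children BJV:{C,G,T}, HW:{G,T} ∩→ {G,T}; cost 0
[col 2] BDHJVW: children BHJVW:{G,T}, D:{G} ∩→ {G}; cost 0
[col 3] JV: children J:{T}, V:{A} ∪→ {A,T}; cost 1
[col 3] BJV: children B:{C}, JV:{A,T} ∪→ {A,C,T}; cost 1
[col 3] HW: children H:{A}, W:{G} ∪→ {A,G}; cost 1
[col 3] BHJVW: children BJV:{A,C,T}, HW:{A,G} ∩→ {A}; cost 0
[col 3] BDHJVW: children BHJVW:{A}, D:{G} ∪→ {A,G}; cost 1
[col 4] JV: children J:{A}, V:{A} ∩→ {A}; cost 0
[col 4] BJV: children B:{G}, JV:{A} ∪→ {A,G}; cost 1
[col 4] HW: children H:{G}, W:{T} ∪→ {G,T}; cost 1
[col 4] BHJVW: children BJV:{A,G}, HW:{G,T} ∩→ {G}; cost 0
[col 4] BDHJVW: children BHJVW:{G}, D:{A} ∪→ {A,G}; cost 1
[col 5] JV: children J:{A}, V:{T} ∪→ {A,T}; cost 1
[col 5] BJV: children B:{C}, JV:{A,T} ∪→ {A,C,T}; cost 1
[col 5] HW: children H:{A}, W:{G} ∪→ {A,G}; cost 1
[col 5] BHJVW: children BJV:{A,C,T}, HW:{A,G} ∩→ {A}; cost 0
[col 5] BDHJVW: children BHJVW:{A}, D:{A} ∩→ {A}; cost 0
[col 6] JV: children J:{A}, V:{T} ∪→ {A,T}; cost 1
[col 6] BJV: children B:{G}, JV:{A,T} ∪→ {A,G,T}; cost 1
[col 6] HW: children H:{T}, W:{A} ∪→ {A,T}; cost 1
[col 6] BHJVW: children BJV:{A,G,T}, HW:{A,T} ∩→ {A,T}; cost 0
[col 6] BDHJVW: children BHJVW:{A,T}, D:{T} ∩→ {T}; cost 0
[col 7] JV: children J:{T}, V:{A} ∪→ {A,T}; cost 1
[col 7] BJV: children B:{C}, JV:{A,T} ∪→ {A,C,T}; cost 1
[col 7] HW: children H:{T}, W:{T} ∩→ {T}; cost 0
[col 7] BHJVW: children BJV:{A,C,T}, HW:{T} ∩→ {T}; cost 0
[col 7] BDHJVW: children BHJVW:{T}, D:{G} ∪→ {G,T}; cost 1
per-site changes: [3, 2, 3, 4, 3, 3, 3, 3]; total = 24

T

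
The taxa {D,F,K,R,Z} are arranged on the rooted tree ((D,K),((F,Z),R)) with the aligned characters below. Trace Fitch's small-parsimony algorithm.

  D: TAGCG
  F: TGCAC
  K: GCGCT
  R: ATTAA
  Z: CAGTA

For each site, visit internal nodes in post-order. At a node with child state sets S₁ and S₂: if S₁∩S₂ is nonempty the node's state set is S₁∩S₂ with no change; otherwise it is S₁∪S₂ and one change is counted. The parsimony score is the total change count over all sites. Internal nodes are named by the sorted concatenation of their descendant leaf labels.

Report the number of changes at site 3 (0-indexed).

[col 0] DK: children D:{T}, K:{G} ∪→ {G,T}; cost 1
[col 0] FZ: children F:{T}, Z:{C} ∪→ {C,T}; cost 1
[col 0] FRZ: children FZ:{C,T}, R:{A} ∪→ {A,C,T}; cost 1
[col 0] DFKRZ: children DK:{G,T}, FRZ:{A,C,T} ∩→ {T}; cost 0
[col 1] DK: children D:{A}, K:{C} ∪→ {A,C}; cost 1
[col 1] FZ: children F:{G}, Z:{A} ∪→ {A,G}; cost 1
[col 1] FRZ: children FZ:{A,G}, R:{T} ∪→ {A,G,T}; cost 1
[col 1] DFKRZ: children DK:{A,C}, FRZ:{A,G,T} ∩→ {A}; cost 0
[col 2] DK: children D:{G}, K:{G} ∩→ {G}; cost 0
[col 2] FZ: children F:{C}, Z:{G} ∪→ {C,G}; cost 1
[col 2] FRZ: children FZ:{C,G}, R:{T} ∪→ {C,G,T}; cost 1
[col 2] DFKRZ: children DK:{G}, FRZ:{C,G,T} ∩→ {G}; cost 0
[col 3] DK: children D:{C}, K:{C} ∩→ {C}; cost 0
[col 3] FZ: children F:{A}, Z:{T} ∪→ {A,T}; cost 1
[col 3] FRZ: children FZ:{A,T}, R:{A} ∩→ {A}; cost 0
[col 3] DFKRZ: children DK:{C}, FRZ:{A} ∪→ {A,C}; cost 1
[col 4] DK: children D:{G}, K:{T} ∪→ {G,T}; cost 1
[col 4] FZ: children F:{C}, Z:{A} ∪→ {A,C}; cost 1
[col 4] FRZ: children FZ:{A,C}, R:{A} ∩→ {A}; cost 0
[col 4] DFKRZ: children DK:{G,T}, FRZ:{A} ∪→ {A,G,T}; cost 1
per-site changes: [3, 3, 2, 2, 3]; total = 13

2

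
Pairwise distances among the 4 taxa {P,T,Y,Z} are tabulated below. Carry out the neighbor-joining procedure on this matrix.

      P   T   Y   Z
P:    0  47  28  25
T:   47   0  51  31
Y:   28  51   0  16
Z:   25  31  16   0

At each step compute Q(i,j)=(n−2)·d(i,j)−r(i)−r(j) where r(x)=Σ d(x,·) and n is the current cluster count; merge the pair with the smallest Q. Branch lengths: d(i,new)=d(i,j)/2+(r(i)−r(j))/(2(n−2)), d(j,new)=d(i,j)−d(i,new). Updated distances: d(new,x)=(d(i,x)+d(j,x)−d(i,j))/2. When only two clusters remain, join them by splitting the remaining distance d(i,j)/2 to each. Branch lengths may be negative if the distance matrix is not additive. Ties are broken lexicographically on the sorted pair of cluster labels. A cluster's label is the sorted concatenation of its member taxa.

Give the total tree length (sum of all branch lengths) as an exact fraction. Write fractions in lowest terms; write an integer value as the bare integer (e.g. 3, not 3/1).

257/4

1. join P+Y (d=28, Q=-139) ⇒ PY; edges |P|=61/4, |Y|=51/4
  updated: d(PY,T)=35, d(PY,Z)=13/2
2. join PY+T (d=35, Q=-145/2) ⇒ PTY; edges |PY|=21/4, |T|=119/4
  updated: d(PTY,Z)=5/4
3. join PTY+Z (d=5/4) ⇒ PTYZ; edges |PTY|=5/8, |Z|=5/8
final tree: (((P:61/4,Y:51/4):21/4,T:119/4):5/8,Z:5/8)
total length: 257/4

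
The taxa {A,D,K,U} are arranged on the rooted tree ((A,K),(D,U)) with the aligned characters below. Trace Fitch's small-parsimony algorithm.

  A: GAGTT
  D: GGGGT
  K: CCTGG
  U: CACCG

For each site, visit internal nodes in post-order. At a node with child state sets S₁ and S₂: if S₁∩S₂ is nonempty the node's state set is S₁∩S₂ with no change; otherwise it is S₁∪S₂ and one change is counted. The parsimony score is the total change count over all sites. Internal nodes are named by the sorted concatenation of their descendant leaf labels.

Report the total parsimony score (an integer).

AK@0: {G} ∪ {C} = {C,G} (union, +1)
DU@0: {G} ∪ {C} = {C,G} (union, +1)
ADKU@0: {C,G} ∩ {C,G} = {C,G} (intersection, +0)
AK@1: {A} ∪ {C} = {A,C} (union, +1)
DU@1: {G} ∪ {A} = {A,G} (union, +1)
ADKU@1: {A,C} ∩ {A,G} = {A} (intersection, +0)
AK@2: {G} ∪ {T} = {G,T} (union, +1)
DU@2: {G} ∪ {C} = {C,G} (union, +1)
ADKU@2: {G,T} ∩ {C,G} = {G} (intersection, +0)
AK@3: {T} ∪ {G} = {G,T} (union, +1)
DU@3: {G} ∪ {C} = {C,G} (union, +1)
ADKU@3: {G,T} ∩ {C,G} = {G} (intersection, +0)
AK@4: {T} ∪ {G} = {G,T} (union, +1)
DU@4: {T} ∪ {G} = {G,T} (union, +1)
ADKU@4: {G,T} ∩ {G,T} = {G,T} (intersection, +0)
per-site changes: [2, 2, 2, 2, 2]; total = 10

10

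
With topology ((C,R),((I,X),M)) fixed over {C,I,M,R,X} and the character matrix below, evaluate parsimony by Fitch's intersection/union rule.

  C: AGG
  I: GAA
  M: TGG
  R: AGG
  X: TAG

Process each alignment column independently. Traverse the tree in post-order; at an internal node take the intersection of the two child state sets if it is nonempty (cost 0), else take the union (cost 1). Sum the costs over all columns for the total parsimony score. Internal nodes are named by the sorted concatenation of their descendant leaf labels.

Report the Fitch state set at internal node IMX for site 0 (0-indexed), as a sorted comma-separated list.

T

CR@0: {A} ∩ {A} = {A} (intersection, +0)
IX@0: {G} ∪ {T} = {G,T} (union, +1)
IMX@0: {G,T} ∩ {T} = {T} (intersection, +0)
CIMRX@0: {A} ∪ {T} = {A,T} (union, +1)
CR@1: {G} ∩ {G} = {G} (intersection, +0)
IX@1: {A} ∩ {A} = {A} (intersection, +0)
IMX@1: {A} ∪ {G} = {A,G} (union, +1)
CIMRX@1: {G} ∩ {A,G} = {G} (intersection, +0)
CR@2: {G} ∩ {G} = {G} (intersection, +0)
IX@2: {A} ∪ {G} = {A,G} (union, +1)
IMX@2: {A,G} ∩ {G} = {G} (intersection, +0)
CIMRX@2: {G} ∩ {G} = {G} (intersection, +0)
per-site changes: [2, 1, 1]; total = 4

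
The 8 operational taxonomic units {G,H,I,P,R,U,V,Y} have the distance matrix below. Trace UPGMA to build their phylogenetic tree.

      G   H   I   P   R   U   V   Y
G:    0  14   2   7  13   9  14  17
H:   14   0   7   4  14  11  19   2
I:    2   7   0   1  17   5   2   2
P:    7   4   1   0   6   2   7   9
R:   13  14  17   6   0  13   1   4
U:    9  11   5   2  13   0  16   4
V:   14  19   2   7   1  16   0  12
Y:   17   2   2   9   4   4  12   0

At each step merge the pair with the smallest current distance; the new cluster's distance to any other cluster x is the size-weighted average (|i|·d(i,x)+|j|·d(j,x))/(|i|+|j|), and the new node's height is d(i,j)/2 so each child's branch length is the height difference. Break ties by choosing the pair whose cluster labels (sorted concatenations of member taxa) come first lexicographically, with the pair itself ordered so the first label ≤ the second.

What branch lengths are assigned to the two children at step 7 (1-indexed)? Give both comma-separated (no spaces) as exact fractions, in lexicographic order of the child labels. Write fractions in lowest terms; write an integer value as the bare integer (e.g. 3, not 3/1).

step 1: merge (I,P) at d=1; branch lengths I→1/2, P→1/2; new cluster IP
  updated: d(G,IP)=9/2, d(H,IP)=11/2, d(IP,R)=23/2, d(IP,U)=7/2, d(IP,V)=9/2, d(IP,Y)=11/2
step 2: merge (R,V) at d=1; branch lengths R→1/2, V→1/2; new cluster RV
  updated: d(G,RV)=27/2, d(H,RV)=33/2, d(IP,RV)=8, d(RV,U)=29/2, d(RV,Y)=8
step 3: merge (H,Y) at d=2; branch lengths H→1, Y→1; new cluster HY
  updated: d(G,HY)=31/2, d(HY,IP)=11/2, d(HY,RV)=49/4, d(HY,U)=15/2
step 4: merge (IP,U) at d=7/2; branch lengths IP→5/4, U→7/4; new cluster IPU
  updated: d(G,IPU)=6, d(HY,IPU)=37/6, d(IPU,RV)=61/6
step 5: merge (G,IPU) at d=6; branch lengths G→3, IPU→5/4; new cluster GIPU
  updated: d(GIPU,HY)=17/2, d(GIPU,RV)=11
step 6: merge (GIPU,HY) at d=17/2; branch lengths GIPU→5/4, HY→13/4; new cluster GHIPUY
  updated: d(GHIPUY,RV)=137/12
step 7: merge (GHIPUY,RV) at d=137/12; branch lengths GHIPUY→35/24, RV→125/24; new cluster GHIPRUVY
final tree: (((G:3,((I:1/2,P:1/2):5/4,U:7/4):5/4):5/4,(H:1,Y:1):13/4):35/24,(R:1/2,V:1/2):125/24)
total length: 269/12

35/24,125/24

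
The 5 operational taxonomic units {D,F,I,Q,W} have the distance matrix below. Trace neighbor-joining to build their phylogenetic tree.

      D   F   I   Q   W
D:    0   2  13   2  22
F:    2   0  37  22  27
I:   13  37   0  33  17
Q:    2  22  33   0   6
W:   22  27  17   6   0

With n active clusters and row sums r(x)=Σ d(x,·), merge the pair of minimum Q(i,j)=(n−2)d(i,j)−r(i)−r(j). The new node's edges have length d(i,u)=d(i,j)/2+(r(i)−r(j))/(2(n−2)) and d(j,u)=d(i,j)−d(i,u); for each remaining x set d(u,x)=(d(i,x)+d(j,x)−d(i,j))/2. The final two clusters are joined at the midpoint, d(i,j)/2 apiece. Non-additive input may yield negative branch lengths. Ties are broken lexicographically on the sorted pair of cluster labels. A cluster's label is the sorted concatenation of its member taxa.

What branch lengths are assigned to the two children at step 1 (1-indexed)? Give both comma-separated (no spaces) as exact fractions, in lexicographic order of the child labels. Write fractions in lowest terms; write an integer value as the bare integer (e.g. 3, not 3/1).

-43/6,55/6

1. join D+F (d=2, Q=-121) ⇒ DF; edges |D|=-43/6, |F|=55/6
  updated: d(DF,I)=24, d(DF,Q)=11, d(DF,W)=47/2
2. join DF+Q (d=11, Q=-173/2) ⇒ DFQ; edges |DF|=61/8, |Q|=27/8
  updated: d(DFQ,I)=23, d(DFQ,W)=37/4
3. join DFQ+I (d=23, Q=-197/4) ⇒ DFIQ; edges |DFQ|=61/8, |I|=123/8
  updated: d(DFIQ,W)=13/8
4. join DFIQ+W (d=13/8) ⇒ DFIQW; edges |DFIQ|=13/16, |W|=13/16
final tree: ((((D:-43/6,F:55/6):61/8,Q:27/8):61/8,I:123/8):13/16,W:13/16)
total length: 301/8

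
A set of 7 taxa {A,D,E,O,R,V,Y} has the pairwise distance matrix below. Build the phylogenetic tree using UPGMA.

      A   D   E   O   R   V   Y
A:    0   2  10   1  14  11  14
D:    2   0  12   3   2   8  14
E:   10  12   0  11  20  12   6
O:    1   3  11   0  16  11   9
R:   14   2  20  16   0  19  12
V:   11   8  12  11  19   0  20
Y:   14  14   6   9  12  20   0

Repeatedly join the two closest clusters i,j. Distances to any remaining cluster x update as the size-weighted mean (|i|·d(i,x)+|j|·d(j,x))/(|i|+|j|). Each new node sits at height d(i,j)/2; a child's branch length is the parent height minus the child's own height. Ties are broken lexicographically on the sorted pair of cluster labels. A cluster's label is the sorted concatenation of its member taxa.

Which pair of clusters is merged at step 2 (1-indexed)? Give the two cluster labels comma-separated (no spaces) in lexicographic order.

D,R

step 1: merge (A,O) at d=1; branch lengths A→1/2, O→1/2; new cluster AO
  updated: d(AO,D)=5/2, d(AO,E)=21/2, d(AO,R)=15, d(AO,V)=11, d(AO,Y)=23/2
step 2: merge (D,R) at d=2; branch lengths D→1, R→1; new cluster DR
  updated: d(AO,DR)=35/4, d(DR,E)=16, d(DR,V)=27/2, d(DR,Y)=13
step 3: merge (E,Y) at d=6; branch lengths E→3, Y→3; new cluster EY
  updated: d(AO,EY)=11, d(DR,EY)=29/2, d(EY,V)=16
step 4: merge (AO,DR) at d=35/4; branch lengths AO→31/8, DR→27/8; new cluster ADOR
  updated: d(ADOR,EY)=51/4, d(ADOR,V)=49/4
step 5: merge (ADOR,V) at d=49/4; branch lengths ADOR→7/4, V→49/8; new cluster ADORV
  updated: d(ADORV,EY)=67/5
step 6: merge (ADORV,EY) at d=67/5; branch lengths ADORV→23/40, EY→37/10; new cluster ADEORVY
final tree: ((((A:1/2,O:1/2):31/8,(D:1,R:1):27/8):7/4,V:49/8):23/40,(E:3,Y:3):37/10)
total length: 142/5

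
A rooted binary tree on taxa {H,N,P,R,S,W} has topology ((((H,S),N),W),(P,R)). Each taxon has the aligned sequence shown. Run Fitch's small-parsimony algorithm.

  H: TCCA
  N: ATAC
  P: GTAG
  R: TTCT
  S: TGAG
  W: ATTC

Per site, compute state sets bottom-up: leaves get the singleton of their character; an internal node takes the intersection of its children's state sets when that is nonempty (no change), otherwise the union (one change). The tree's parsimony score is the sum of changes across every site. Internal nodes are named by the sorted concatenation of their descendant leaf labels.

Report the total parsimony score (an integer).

12

site 0, node HS: H={T} ∩ S={T} → {T} (+0)
site 0, node HNS: HS={T} ∪ N={A} → {A,T} (+1)
site 0, node HNSW: HNS={A,T} ∩ W={A} → {A} (+0)
site 0, node PR: P={G} ∪ R={T} → {G,T} (+1)
site 0, node HNPRSW: HNSW={A} ∪ PR={G,T} → {A,G,T} (+1)
site 1, node HS: H={C} ∪ S={G} → {C,G} (+1)
site 1, node HNS: HS={C,G} ∪ N={T} → {C,G,T} (+1)
site 1, node HNSW: HNS={C,G,T} ∩ W={T} → {T} (+0)
site 1, node PR: P={T} ∩ R={T} → {T} (+0)
site 1, node HNPRSW: HNSW={T} ∩ PR={T} → {T} (+0)
site 2, node HS: H={C} ∪ S={A} → {A,C} (+1)
site 2, node HNS: HS={A,C} ∩ N={A} → {A} (+0)
site 2, node HNSW: HNS={A} ∪ W={T} → {A,T} (+1)
site 2, node PR: P={A} ∪ R={C} → {A,C} (+1)
site 2, node HNPRSW: HNSW={A,T} ∩ PR={A,C} → {A} (+0)
site 3, node HS: H={A} ∪ S={G} → {A,G} (+1)
site 3, node HNS: HS={A,G} ∪ N={C} → {A,C,G} (+1)
site 3, node HNSW: HNS={A,C,G} ∩ W={C} → {C} (+0)
site 3, node PR: P={G} ∪ R={T} → {G,T} (+1)
site 3, node HNPRSW: HNSW={C} ∪ PR={G,T} → {C,G,T} (+1)
per-site changes: [3, 2, 3, 4]; total = 12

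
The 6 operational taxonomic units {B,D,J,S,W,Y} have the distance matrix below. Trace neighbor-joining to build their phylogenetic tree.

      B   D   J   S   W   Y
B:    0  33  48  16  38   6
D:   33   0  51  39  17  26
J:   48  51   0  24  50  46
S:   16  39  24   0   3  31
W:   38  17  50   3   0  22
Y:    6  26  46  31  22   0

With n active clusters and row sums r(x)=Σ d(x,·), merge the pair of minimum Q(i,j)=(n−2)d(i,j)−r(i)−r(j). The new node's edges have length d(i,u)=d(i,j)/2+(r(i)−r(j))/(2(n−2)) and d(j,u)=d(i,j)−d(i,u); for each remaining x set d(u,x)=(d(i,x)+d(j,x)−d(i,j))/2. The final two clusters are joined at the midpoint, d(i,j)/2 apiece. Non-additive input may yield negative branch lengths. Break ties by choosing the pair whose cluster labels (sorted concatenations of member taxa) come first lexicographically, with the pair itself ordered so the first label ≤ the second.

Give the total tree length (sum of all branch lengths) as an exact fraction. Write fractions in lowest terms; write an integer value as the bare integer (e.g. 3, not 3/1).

591/8

step 1: merge (B,Y) at d=6, Q=-248; branch lengths B→17/4, Y→7/4; new cluster BY
  updated: d(BY,D)=53/2, d(BY,J)=44, d(BY,S)=41/2, d(BY,W)=27
step 2: merge (J,S) at d=24, Q=-367/2; branch lengths J→103/4, S→-7/4; new cluster JS
  updated: d(BY,JS)=81/4, d(D,JS)=33, d(JS,W)=29/2
step 3: merge (BY,JS) at d=81/4, Q=-101; branch lengths BY→93/8, JS→69/8; new cluster BJSY
  updated: d(BJSY,D)=157/8, d(BJSY,W)=85/8
step 4: merge (BJSY,D) at d=157/8, Q=-189/4; branch lengths BJSY→53/8, D→13; new cluster BDJSY
  updated: d(BDJSY,W)=4
step 5: merge (BDJSY,W) at d=4; branch lengths BDJSY→2, W→2; new cluster BDJSWY
final tree: ((((B:17/4,Y:7/4):93/8,(J:103/4,S:-7/4):69/8):53/8,D:13):2,W:2)
total length: 591/8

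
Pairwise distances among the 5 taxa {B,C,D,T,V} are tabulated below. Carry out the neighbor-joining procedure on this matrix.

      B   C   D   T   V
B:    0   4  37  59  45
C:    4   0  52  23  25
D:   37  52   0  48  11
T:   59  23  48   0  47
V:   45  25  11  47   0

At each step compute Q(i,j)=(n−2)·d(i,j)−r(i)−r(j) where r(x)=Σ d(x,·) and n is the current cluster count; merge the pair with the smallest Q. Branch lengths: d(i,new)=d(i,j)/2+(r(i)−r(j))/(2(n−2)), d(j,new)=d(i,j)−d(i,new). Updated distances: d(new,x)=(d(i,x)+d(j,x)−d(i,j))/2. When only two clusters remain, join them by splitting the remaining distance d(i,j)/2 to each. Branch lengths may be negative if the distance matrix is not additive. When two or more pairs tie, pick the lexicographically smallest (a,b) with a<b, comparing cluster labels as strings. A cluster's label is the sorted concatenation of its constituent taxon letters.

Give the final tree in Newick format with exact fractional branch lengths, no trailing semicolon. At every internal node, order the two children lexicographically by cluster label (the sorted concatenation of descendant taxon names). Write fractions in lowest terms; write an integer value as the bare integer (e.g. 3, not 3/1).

(((B:93/8,C:-61/8):117/8,(D:53/6,V:13/6):141/8):195/16,T:195/16)

iteration 1: select D,V (d=11, Q=-243); attach at lengths (53/6, 13/6); label the merged cluster DV
  updated: d(B,DV)=71/2, d(C,DV)=33, d(DV,T)=42
iteration 2: select B,C (d=4, Q=-301/2); attach at lengths (93/8, -61/8); label the merged cluster BC
  updated: d(BC,DV)=129/4, d(BC,T)=39
iteration 3: select BC,DV (d=129/4, Q=-453/4); attach at lengths (117/8, 141/8); label the merged cluster BCDV
  updated: d(BCDV,T)=195/8
iteration 4: select BCDV,T (d=195/8); attach at lengths (195/16, 195/16); label the merged cluster BCDTV
final tree: (((B:93/8,C:-61/8):117/8,(D:53/6,V:13/6):141/8):195/16,T:195/16)
total length: 573/8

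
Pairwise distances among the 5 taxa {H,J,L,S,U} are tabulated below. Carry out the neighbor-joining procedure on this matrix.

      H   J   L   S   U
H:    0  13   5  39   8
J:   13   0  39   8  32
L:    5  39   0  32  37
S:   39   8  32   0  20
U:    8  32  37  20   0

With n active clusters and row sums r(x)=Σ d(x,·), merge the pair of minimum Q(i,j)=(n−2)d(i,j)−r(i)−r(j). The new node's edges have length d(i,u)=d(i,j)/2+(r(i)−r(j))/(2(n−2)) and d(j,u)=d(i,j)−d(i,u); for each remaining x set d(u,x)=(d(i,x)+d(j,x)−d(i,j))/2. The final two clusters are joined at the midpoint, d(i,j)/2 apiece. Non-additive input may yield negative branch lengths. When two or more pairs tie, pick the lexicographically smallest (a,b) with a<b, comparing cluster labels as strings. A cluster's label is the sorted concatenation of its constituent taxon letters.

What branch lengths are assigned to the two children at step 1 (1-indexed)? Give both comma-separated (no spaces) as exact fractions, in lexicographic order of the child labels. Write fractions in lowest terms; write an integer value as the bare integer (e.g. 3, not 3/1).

17/6,31/6

1. join J+S (d=8, Q=-167) ⇒ JS; edges |J|=17/6, |S|=31/6
  updated: d(H,JS)=22, d(JS,L)=63/2, d(JS,U)=22
2. join H+L (d=5, Q=-197/2) ⇒ HL; edges |H|=-57/8, |L|=97/8
  updated: d(HL,JS)=97/4, d(HL,U)=20
3. join HL+JS (d=97/4, Q=-265/4) ⇒ HJLS; edges |HL|=89/8, |JS|=105/8
  updated: d(HJLS,U)=71/8
4. join HJLS+U (d=71/8) ⇒ HJLSU; edges |HJLS|=71/16, |U|=71/16
final tree: (((H:-57/8,L:97/8):89/8,(J:17/6,S:31/6):105/8):71/16,U:71/16)
total length: 369/8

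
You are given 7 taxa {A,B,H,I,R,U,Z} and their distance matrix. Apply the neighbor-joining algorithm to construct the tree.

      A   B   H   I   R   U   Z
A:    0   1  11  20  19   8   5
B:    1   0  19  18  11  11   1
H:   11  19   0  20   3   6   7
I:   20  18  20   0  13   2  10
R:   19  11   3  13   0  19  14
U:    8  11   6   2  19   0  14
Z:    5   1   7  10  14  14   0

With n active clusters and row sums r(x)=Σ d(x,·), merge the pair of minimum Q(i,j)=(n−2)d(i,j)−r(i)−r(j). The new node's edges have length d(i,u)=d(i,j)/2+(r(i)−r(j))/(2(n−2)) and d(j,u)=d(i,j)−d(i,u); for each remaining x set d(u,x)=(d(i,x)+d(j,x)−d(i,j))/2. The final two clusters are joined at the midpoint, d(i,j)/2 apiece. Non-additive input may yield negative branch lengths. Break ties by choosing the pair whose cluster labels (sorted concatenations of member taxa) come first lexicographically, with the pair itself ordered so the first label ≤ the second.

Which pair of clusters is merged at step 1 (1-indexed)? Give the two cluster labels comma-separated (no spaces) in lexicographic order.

1. join I+U (d=2, Q=-133) ⇒ IU; edges |I|=33/10, |U|=-13/10
  updated: d(A,IU)=13, d(B,IU)=27/2, d(H,IU)=12, d(IU,R)=15, d(IU,Z)=11
2. join H+R (d=3, Q=-102) ⇒ HR; edges |H|=1/4, |R|=11/4
  updated: d(A,HR)=27/2, d(B,HR)=27/2, d(HR,IU)=12, d(HR,Z)=9
3. join HR+IU (d=12, Q=-123/2) ⇒ HIRU; edges |HR|=23/4, |IU|=25/4
  updated: d(A,HIRU)=29/4, d(B,HIRU)=15/2, d(HIRU,Z)=4
4. join A+B (d=1, Q=-83/4) ⇒ AB; edges |A|=23/16, |B|=-7/16
  updated: d(AB,HIRU)=55/8, d(AB,Z)=5/2
5. join AB+HIRU (d=55/8, Q=-107/8) ⇒ ABHIRU; edges |AB|=43/16, |HIRU|=67/16
  updated: d(ABHIRU,Z)=-3/16
6. join ABHIRU+Z (d=-3/16) ⇒ ABHIRUZ; edges |ABHIRU|=-3/32, |Z|=-3/32
final tree: (((A:23/16,B:-7/16):43/16,((H:1/4,R:11/4):23/4,(I:33/10,U:-13/10):25/4):67/16):-3/32,Z:-3/32)
total length: 395/16

I,U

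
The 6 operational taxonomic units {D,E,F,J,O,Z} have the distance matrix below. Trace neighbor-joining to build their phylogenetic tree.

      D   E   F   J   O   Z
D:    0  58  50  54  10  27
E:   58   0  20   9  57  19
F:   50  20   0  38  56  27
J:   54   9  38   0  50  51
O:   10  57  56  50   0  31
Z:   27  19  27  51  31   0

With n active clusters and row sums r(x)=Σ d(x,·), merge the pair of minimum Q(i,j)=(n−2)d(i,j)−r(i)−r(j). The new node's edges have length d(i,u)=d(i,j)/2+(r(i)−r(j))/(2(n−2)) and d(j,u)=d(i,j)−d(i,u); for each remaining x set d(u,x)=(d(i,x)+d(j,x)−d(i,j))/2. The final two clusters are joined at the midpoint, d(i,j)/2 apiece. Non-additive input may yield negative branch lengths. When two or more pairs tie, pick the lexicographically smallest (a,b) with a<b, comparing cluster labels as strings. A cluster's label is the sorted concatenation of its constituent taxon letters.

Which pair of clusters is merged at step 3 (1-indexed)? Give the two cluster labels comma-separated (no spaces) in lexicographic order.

DOZ,F

1. join D+O (d=10, Q=-363) ⇒ DO; edges |D|=35/8, |O|=45/8
  updated: d(DO,E)=105/2, d(DO,F)=48, d(DO,J)=47, d(DO,Z)=24
2. join DO+Z (d=24, Q=-441/2) ⇒ DOZ; edges |DO|=245/12, |Z|=43/12
  updated: d(DOZ,E)=95/4, d(DOZ,F)=51/2, d(DOZ,J)=37
3. join DOZ+F (d=51/2, Q=-475/4) ⇒ DFOZ; edges |DOZ|=215/16, |F|=193/16
  updated: d(DFOZ,E)=73/8, d(DFOZ,J)=99/4
4. join DFOZ+E (d=73/8, Q=-343/8) ⇒ DEFOZ; edges |DFOZ|=199/16, |E|=-53/16
  updated: d(DEFOZ,J)=197/16
5. join DEFOZ+J (d=197/16) ⇒ DEFJOZ; edges |DEFOZ|=197/32, |J|=197/32
final tree: (((((D:35/8,O:45/8):245/12,Z:43/12):215/16,F:193/16):199/16,E:-53/16):197/32,J:197/32)
total length: 1295/16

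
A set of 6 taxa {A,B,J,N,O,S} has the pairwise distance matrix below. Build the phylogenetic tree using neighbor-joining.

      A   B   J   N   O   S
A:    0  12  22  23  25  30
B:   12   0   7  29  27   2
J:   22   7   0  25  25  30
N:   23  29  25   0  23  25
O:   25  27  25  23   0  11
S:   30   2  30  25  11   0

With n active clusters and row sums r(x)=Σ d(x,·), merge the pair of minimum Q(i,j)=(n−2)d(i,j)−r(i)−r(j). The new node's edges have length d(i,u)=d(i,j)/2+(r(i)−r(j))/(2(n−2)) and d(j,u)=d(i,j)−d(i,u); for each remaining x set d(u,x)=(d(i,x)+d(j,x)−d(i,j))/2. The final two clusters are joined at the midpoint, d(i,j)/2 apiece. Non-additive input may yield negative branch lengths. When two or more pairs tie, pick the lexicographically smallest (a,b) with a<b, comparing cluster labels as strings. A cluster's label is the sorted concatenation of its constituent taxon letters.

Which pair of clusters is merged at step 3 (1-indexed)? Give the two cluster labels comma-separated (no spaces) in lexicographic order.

A,NO

1. join B+S (d=2, Q=-167) ⇒ BS; edges |B|=-13/8, |S|=29/8
  updated: d(A,BS)=20, d(BS,J)=35/2, d(BS,N)=26, d(BS,O)=18
2. join N+O (d=23, Q=-119) ⇒ NO; edges |N|=25/2, |O|=21/2
  updated: d(A,NO)=25/2, d(BS,NO)=21/2, d(J,NO)=27/2
3. join A+NO (d=25/2, Q=-66) ⇒ ANO; edges |A|=43/4, |NO|=7/4
  updated: d(ANO,BS)=9, d(ANO,J)=23/2
4. join ANO+BS (d=9, Q=-38) ⇒ ABNOS; edges |ANO|=3/2, |BS|=15/2
  updated: d(ABNOS,J)=10
5. join ABNOS+J (d=10) ⇒ ABJNOS; edges |ABNOS|=5, |J|=5
final tree: (((A:43/4,(N:25/2,O:21/2):7/4):3/2,(B:-13/8,S:29/8):15/2):5,J:5)
total length: 113/2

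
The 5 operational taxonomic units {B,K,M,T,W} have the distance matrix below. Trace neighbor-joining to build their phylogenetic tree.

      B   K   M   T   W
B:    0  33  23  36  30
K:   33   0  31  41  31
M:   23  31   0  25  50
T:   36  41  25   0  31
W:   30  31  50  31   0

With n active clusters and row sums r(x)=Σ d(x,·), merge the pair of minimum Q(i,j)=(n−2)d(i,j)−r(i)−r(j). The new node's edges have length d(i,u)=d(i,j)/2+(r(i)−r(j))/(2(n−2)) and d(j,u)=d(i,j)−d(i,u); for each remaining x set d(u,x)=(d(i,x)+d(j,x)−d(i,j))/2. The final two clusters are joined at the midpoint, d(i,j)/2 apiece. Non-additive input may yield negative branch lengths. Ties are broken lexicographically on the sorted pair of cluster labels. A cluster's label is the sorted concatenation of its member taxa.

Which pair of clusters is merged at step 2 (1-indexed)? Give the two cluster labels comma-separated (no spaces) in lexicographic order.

iteration 1: select M,T (d=25, Q=-187); attach at lengths (71/6, 79/6); label the merged cluster MT
  updated: d(B,MT)=17, d(K,MT)=47/2, d(MT,W)=28
iteration 2: select B,MT (d=17, Q=-229/2); attach at lengths (91/8, 45/8); label the merged cluster BMT
  updated: d(BMT,K)=79/4, d(BMT,W)=41/2
iteration 3: select BMT,K (d=79/4, Q=-285/4); attach at lengths (37/8, 121/8); label the merged cluster BKMT
  updated: d(BKMT,W)=127/8
iteration 4: select BKMT,W (d=127/8); attach at lengths (127/16, 127/16); label the merged cluster BKMTW
final tree: (((B:91/8,(M:71/6,T:79/6):45/8):37/8,K:121/8):127/16,W:127/16)
total length: 621/8

B,MT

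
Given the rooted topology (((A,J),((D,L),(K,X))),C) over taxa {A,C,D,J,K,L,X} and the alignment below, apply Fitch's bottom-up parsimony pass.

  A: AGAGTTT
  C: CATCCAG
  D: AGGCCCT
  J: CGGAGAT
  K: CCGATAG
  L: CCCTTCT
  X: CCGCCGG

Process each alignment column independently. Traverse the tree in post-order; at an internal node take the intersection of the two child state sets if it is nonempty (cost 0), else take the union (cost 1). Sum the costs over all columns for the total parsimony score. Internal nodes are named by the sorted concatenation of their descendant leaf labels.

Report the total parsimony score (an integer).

21

site 0, node AJ: A={A} ∪ J={C} → {A,C} (+1)
site 0, node DL: D={A} ∪ L={C} → {A,C} (+1)
site 0, node KX: K={C} ∩ X={C} → {C} (+0)
site 0, node DKLX: DL={A,C} ∩ KX={C} → {C} (+0)
site 0, node ADJKLX: AJ={A,C} ∩ DKLX={C} → {C} (+0)
site 0, node ACDJKLX: ADJKLX={C} ∩ C={C} → {C} (+0)
site 1, node AJ: A={G} ∩ J={G} → {G} (+0)
site 1, node DL: D={G} ∪ L={C} → {C,G} (+1)
site 1, node KX: K={C} ∩ X={C} → {C} (+0)
site 1, node DKLX: DL={C,G} ∩ KX={C} → {C} (+0)
site 1, node ADJKLX: AJ={G} ∪ DKLX={C} → {C,G} (+1)
site 1, node ACDJKLX: ADJKLX={C,G} ∪ C={A} → {A,C,G} (+1)
site 2, node AJ: A={A} ∪ J={G} → {A,G} (+1)
site 2, node DL: D={G} ∪ L={C} → {C,G} (+1)
site 2, node KX: K={G} ∩ X={G} → {G} (+0)
site 2, node DKLX: DL={C,G} ∩ KX={G} → {G} (+0)
site 2, node ADJKLX: AJ={A,G} ∩ DKLX={G} → {G} (+0)
site 2, node ACDJKLX: ADJKLX={G} ∪ C={T} → {G,T} (+1)
site 3, node AJ: A={G} ∪ J={A} → {A,G} (+1)
site 3, node DL: D={C} ∪ L={T} → {C,T} (+1)
site 3, node KX: K={A} ∪ X={C} → {A,C} (+1)
site 3, node DKLX: DL={C,T} ∩ KX={A,C} → {C} (+0)
site 3, node ADJKLX: AJ={A,G} ∪ DKLX={C} → {A,C,G} (+1)
site 3, node ACDJKLX: ADJKLX={A,C,G} ∩ C={C} → {C} (+0)
site 4, node AJ: A={T} ∪ J={G} → {G,T} (+1)
site 4, node DL: D={C} ∪ L={T} → {C,T} (+1)
site 4, node KX: K={T} ∪ X={C} → {C,T} (+1)
site 4, node DKLX: DL={C,T} ∩ KX={C,T} → {C,T} (+0)
site 4, node ADJKLX: AJ={G,T} ∩ DKLX={C,T} → {T} (+0)
site 4, node ACDJKLX: ADJKLX={T} ∪ C={C} → {C,T} (+1)
site 5, node AJ: A={T} ∪ J={A} → {A,T} (+1)
site 5, node DL: D={C} ∩ L={C} → {C} (+0)
site 5, node KX: K={A} ∪ X={G} → {A,G} (+1)
site 5, node DKLX: DL={C} ∪ KX={A,G} → {A,C,G} (+1)
site 5, node ADJKLX: AJ={A,T} ∩ DKLX={A,C,G} → {A} (+0)
site 5, node ACDJKLX: ADJKLX={A} ∩ C={A} → {A} (+0)
site 6, node AJ: A={T} ∩ J={T} → {T} (+0)
site 6, node DL: D={T} ∩ L={T} → {T} (+0)
site 6, node KX: K={G} ∩ X={G} → {G} (+0)
site 6, node DKLX: DL={T} ∪ KX={G} → {G,T} (+1)
site 6, node ADJKLX: AJ={T} ∩ DKLX={G,T} → {T} (+0)
site 6, node ACDJKLX: ADJKLX={T} ∪ C={G} → {G,T} (+1)
per-site changes: [2, 3, 3, 4, 4, 3, 2]; total = 21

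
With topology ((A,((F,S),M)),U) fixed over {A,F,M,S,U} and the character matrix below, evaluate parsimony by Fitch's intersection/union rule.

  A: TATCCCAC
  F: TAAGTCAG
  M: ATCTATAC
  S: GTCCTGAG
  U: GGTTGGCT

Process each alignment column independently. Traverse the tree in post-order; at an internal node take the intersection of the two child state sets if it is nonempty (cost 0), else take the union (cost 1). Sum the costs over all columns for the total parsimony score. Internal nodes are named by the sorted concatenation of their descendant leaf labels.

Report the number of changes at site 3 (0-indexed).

site 0, node FS: F={T} ∪ S={G} → {G,T} (+1)
site 0, node FMS: FS={G,T} ∪ M={A} → {A,G,T} (+1)
site 0, node AFMS: A={T} ∩ FMS={A,G,T} → {T} (+0)
site 0, node AFMSU: AFMS={T} ∪ U={G} → {G,T} (+1)
site 1, node FS: F={A} ∪ S={T} → {A,T} (+1)
site 1, node FMS: FS={A,T} ∩ M={T} → {T} (+0)
site 1, node AFMS: A={A} ∪ FMS={T} → {A,T} (+1)
site 1, node AFMSU: AFMS={A,T} ∪ U={G} → {A,G,T} (+1)
site 2, node FS: F={A} ∪ S={C} → {A,C} (+1)
site 2, node FMS: FS={A,C} ∩ M={C} → {C} (+0)
site 2, node AFMS: A={T} ∪ FMS={C} → {C,T} (+1)
site 2, node AFMSU: AFMS={C,T} ∩ U={T} → {T} (+0)
site 3, node FS: F={G} ∪ S={C} → {C,G} (+1)
site 3, node FMS: FS={C,G} ∪ M={T} → {C,G,T} (+1)
site 3, node AFMS: A={C} ∩ FMS={C,G,T} → {C} (+0)
site 3, node AFMSU: AFMS={C} ∪ U={T} → {C,T} (+1)
site 4, node FS: F={T} ∩ S={T} → {T} (+0)
site 4, node FMS: FS={T} ∪ M={A} → {A,T} (+1)
site 4, node AFMS: A={C} ∪ FMS={A,T} → {A,C,T} (+1)
site 4, node AFMSU: AFMS={A,C,T} ∪ U={G} → {A,C,G,T} (+1)
site 5, node FS: F={C} ∪ S={G} → {C,G} (+1)
site 5, node FMS: FS={C,G} ∪ M={T} → {C,G,T} (+1)
site 5, node AFMS: A={C} ∩ FMS={C,G,T} → {C} (+0)
site 5, node AFMSU: AFMS={C} ∪ U={G} → {C,G} (+1)
site 6, node FS: F={A} ∩ S={A} → {A} (+0)
site 6, node FMS: FS={A} ∩ M={A} → {A} (+0)
site 6, node AFMS: A={A} ∩ FMS={A} → {A} (+0)
site 6, node AFMSU: AFMS={A} ∪ U={C} → {A,C} (+1)
site 7, node FS: F={G} ∩ S={G} → {G} (+0)
site 7, node FMS: FS={G} ∪ M={C} → {C,G} (+1)
site 7, node AFMS: A={C} ∩ FMS={C,G} → {C} (+0)
site 7, node AFMSU: AFMS={C} ∪ U={T} → {C,T} (+1)
per-site changes: [3, 3, 2, 3, 3, 3, 1, 2]; total = 20

3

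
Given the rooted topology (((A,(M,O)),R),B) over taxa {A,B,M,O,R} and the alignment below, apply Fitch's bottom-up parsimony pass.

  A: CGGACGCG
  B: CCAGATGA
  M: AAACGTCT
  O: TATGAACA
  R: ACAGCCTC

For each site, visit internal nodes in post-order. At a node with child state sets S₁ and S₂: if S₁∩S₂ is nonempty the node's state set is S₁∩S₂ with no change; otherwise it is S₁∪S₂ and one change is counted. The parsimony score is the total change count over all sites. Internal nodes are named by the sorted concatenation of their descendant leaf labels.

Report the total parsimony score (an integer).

20

site 0, node MO: M={A} ∪ O={T} → {A,T} (+1)
site 0, node AMO: A={C} ∪ MO={A,T} → {A,C,T} (+1)
site 0, node AMOR: AMO={A,C,T} ∩ R={A} → {A} (+0)
site 0, node ABMOR: AMOR={A} ∪ B={C} → {A,C} (+1)
site 1, node MO: M={A} ∩ O={A} → {A} (+0)
site 1, node AMO: A={G} ∪ MO={A} → {A,G} (+1)
site 1, node AMOR: AMO={A,G} ∪ R={C} → {A,C,G} (+1)
site 1, node ABMOR: AMOR={A,C,G} ∩ B={C} → {C} (+0)
site 2, node MO: M={A} ∪ O={T} → {A,T} (+1)
site 2, node AMO: A={G} ∪ MO={A,T} → {A,G,T} (+1)
site 2, node AMOR: AMO={A,G,T} ∩ R={A} → {A} (+0)
site 2, node ABMOR: AMOR={A} ∩ B={A} → {A} (+0)
site 3, node MO: M={C} ∪ O={G} → {C,G} (+1)
site 3, node AMO: A={A} ∪ MO={C,G} → {A,C,G} (+1)
site 3, node AMOR: AMO={A,C,G} ∩ R={G} → {G} (+0)
site 3, node ABMOR: AMOR={G} ∩ B={G} → {G} (+0)
site 4, node MO: M={G} ∪ O={A} → {A,G} (+1)
site 4, node AMO: A={C} ∪ MO={A,G} → {A,C,G} (+1)
site 4, node AMOR: AMO={A,C,G} ∩ R={C} → {C} (+0)
site 4, node ABMOR: AMOR={C} ∪ B={A} → {A,C} (+1)
site 5, node MO: M={T} ∪ O={A} → {A,T} (+1)
site 5, node AMO: A={G} ∪ MO={A,T} → {A,G,T} (+1)
site 5, node AMOR: AMO={A,G,T} ∪ R={C} → {A,C,G,T} (+1)
site 5, node ABMOR: AMOR={A,C,G,T} ∩ B={T} → {T} (+0)
site 6, node MO: M={C} ∩ O={C} → {C} (+0)
site 6, node AMO: A={C} ∩ MO={C} → {C} (+0)
site 6, node AMOR: AMO={C} ∪ R={T} → {C,T} (+1)
site 6, node ABMOR: AMOR={C,T} ∪ B={G} → {C,G,T} (+1)
site 7, node MO: M={T} ∪ O={A} → {A,T} (+1)
site 7, node AMO: A={G} ∪ MO={A,T} → {A,G,T} (+1)
site 7, node AMOR: AMO={A,G,T} ∪ R={C} → {A,C,G,T} (+1)
site 7, node ABMOR: AMOR={A,C,G,T} ∩ B={A} → {A} (+0)
per-site changes: [3, 2, 2, 2, 3, 3, 2, 3]; total = 20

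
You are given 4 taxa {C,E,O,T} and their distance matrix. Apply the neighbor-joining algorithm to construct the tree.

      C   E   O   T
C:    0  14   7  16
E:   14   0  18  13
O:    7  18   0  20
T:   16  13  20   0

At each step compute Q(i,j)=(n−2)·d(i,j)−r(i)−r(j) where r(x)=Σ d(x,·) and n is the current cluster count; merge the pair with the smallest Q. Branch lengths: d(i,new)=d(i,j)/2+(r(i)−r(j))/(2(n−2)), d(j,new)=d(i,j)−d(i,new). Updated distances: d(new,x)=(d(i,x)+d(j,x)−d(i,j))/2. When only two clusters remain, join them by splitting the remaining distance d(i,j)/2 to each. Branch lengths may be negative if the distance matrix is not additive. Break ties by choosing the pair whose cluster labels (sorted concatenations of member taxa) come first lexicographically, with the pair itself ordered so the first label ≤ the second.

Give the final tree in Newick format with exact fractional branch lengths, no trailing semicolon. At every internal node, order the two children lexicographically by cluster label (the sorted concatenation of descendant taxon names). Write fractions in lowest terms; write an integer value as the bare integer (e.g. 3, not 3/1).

step 1: merge (C,O) at d=7, Q=-68; branch lengths C→3/2, O→11/2; new cluster CO
  updated: d(CO,E)=25/2, d(CO,T)=29/2
step 2: merge (CO,E) at d=25/2, Q=-40; branch lengths CO→7, E→11/2; new cluster CEO
  updated: d(CEO,T)=15/2
step 3: merge (CEO,T) at d=15/2; branch lengths CEO→15/4, T→15/4; new cluster CEOT
final tree: (((C:3/2,O:11/2):7,E:11/2):15/4,T:15/4)
total length: 27

(((C:3/2,O:11/2):7,E:11/2):15/4,T:15/4)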